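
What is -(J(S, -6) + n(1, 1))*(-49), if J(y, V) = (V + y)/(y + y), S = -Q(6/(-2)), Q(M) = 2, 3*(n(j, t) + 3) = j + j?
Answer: -49/3 ≈ -16.333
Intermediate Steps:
n(j, t) = -3 + 2*j/3 (n(j, t) = -3 + (j + j)/3 = -3 + (2*j)/3 = -3 + 2*j/3)
S = -2 (S = -1*2 = -2)
J(y, V) = (V + y)/(2*y) (J(y, V) = (V + y)/((2*y)) = (V + y)*(1/(2*y)) = (V + y)/(2*y))
-(J(S, -6) + n(1, 1))*(-49) = -((1/2)*(-6 - 2)/(-2) + (-3 + (2/3)*1))*(-49) = -((1/2)*(-1/2)*(-8) + (-3 + 2/3))*(-49) = -(2 - 7/3)*(-49) = -(-1)*(-49)/3 = -1*49/3 = -49/3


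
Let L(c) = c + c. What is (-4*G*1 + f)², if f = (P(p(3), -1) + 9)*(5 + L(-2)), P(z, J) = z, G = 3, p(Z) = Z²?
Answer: 36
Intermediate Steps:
L(c) = 2*c
f = 18 (f = (3² + 9)*(5 + 2*(-2)) = (9 + 9)*(5 - 4) = 18*1 = 18)
(-4*G*1 + f)² = (-4*3*1 + 18)² = (-12*1 + 18)² = (-12 + 18)² = 6² = 36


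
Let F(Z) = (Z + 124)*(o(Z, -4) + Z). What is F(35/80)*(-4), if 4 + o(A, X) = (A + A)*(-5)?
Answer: 252857/64 ≈ 3950.9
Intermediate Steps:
o(A, X) = -4 - 10*A (o(A, X) = -4 + (A + A)*(-5) = -4 + (2*A)*(-5) = -4 - 10*A)
F(Z) = (-4 - 9*Z)*(124 + Z) (F(Z) = (Z + 124)*((-4 - 10*Z) + Z) = (124 + Z)*(-4 - 9*Z) = (-4 - 9*Z)*(124 + Z))
F(35/80)*(-4) = (-496 - 39200/80 - 9*(35/80)²)*(-4) = (-496 - 39200/80 - 9*(35*(1/80))²)*(-4) = (-496 - 1120*7/16 - 9*(7/16)²)*(-4) = (-496 - 490 - 9*49/256)*(-4) = (-496 - 490 - 441/256)*(-4) = -252857/256*(-4) = 252857/64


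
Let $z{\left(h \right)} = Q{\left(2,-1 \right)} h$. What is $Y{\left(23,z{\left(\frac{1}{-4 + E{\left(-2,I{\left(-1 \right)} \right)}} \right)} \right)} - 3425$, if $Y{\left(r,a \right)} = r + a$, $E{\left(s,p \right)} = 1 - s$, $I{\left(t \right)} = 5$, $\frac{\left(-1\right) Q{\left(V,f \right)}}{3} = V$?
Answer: $-3396$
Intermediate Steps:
$Q{\left(V,f \right)} = - 3 V$
$z{\left(h \right)} = - 6 h$ ($z{\left(h \right)} = \left(-3\right) 2 h = - 6 h$)
$Y{\left(r,a \right)} = a + r$
$Y{\left(23,z{\left(\frac{1}{-4 + E{\left(-2,I{\left(-1 \right)} \right)}} \right)} \right)} - 3425 = \left(- \frac{6}{-4 + \left(1 - -2\right)} + 23\right) - 3425 = \left(- \frac{6}{-4 + \left(1 + 2\right)} + 23\right) - 3425 = \left(- \frac{6}{-4 + 3} + 23\right) - 3425 = \left(- \frac{6}{-1} + 23\right) - 3425 = \left(\left(-6\right) \left(-1\right) + 23\right) - 3425 = \left(6 + 23\right) - 3425 = 29 - 3425 = -3396$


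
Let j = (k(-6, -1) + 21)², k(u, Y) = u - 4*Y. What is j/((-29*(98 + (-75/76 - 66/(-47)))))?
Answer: -1289492/10194863 ≈ -0.12648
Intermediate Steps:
j = 361 (j = ((-6 - 4*(-1)) + 21)² = ((-6 + 4) + 21)² = (-2 + 21)² = 19² = 361)
j/((-29*(98 + (-75/76 - 66/(-47))))) = 361/((-29*(98 + (-75/76 - 66/(-47))))) = 361/((-29*(98 + (-75*1/76 - 66*(-1/47))))) = 361/((-29*(98 + (-75/76 + 66/47)))) = 361/((-29*(98 + 1491/3572))) = 361/((-29*351547/3572)) = 361/(-10194863/3572) = 361*(-3572/10194863) = -1289492/10194863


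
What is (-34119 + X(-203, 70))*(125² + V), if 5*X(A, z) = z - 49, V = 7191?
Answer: -3891816384/5 ≈ -7.7836e+8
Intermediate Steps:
X(A, z) = -49/5 + z/5 (X(A, z) = (z - 49)/5 = (-49 + z)/5 = -49/5 + z/5)
(-34119 + X(-203, 70))*(125² + V) = (-34119 + (-49/5 + (⅕)*70))*(125² + 7191) = (-34119 + (-49/5 + 14))*(15625 + 7191) = (-34119 + 21/5)*22816 = -170574/5*22816 = -3891816384/5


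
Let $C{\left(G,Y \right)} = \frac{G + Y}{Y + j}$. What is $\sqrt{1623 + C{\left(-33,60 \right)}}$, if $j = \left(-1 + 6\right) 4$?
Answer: $\frac{\sqrt{649335}}{20} \approx 40.291$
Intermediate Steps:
$j = 20$ ($j = 5 \cdot 4 = 20$)
$C{\left(G,Y \right)} = \frac{G + Y}{20 + Y}$ ($C{\left(G,Y \right)} = \frac{G + Y}{Y + 20} = \frac{G + Y}{20 + Y}$)
$\sqrt{1623 + C{\left(-33,60 \right)}} = \sqrt{1623 + \frac{-33 + 60}{20 + 60}} = \sqrt{1623 + \frac{1}{80} \cdot 27} = \sqrt{1623 + \frac{27}{80}} = \sqrt{\frac{129867}{80}} = \frac{\sqrt{649335}}{20}$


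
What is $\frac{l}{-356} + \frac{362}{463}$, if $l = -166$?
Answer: $\frac{102865}{82414} \approx 1.2481$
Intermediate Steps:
$\frac{l}{-356} + \frac{362}{463} = - \frac{166}{-356} + \frac{362}{463} = \left(-166\right) \left(- \frac{1}{356}\right) + 362 \cdot \frac{1}{463} = \frac{83}{178} + \frac{362}{463} = \frac{102865}{82414}$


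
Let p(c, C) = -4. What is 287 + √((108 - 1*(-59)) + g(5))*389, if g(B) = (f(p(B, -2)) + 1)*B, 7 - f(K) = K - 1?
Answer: 287 + 778*√58 ≈ 6212.1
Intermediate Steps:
f(K) = 8 - K (f(K) = 7 - (K - 1) = 7 - (-1 + K) = 7 + (1 - K) = 8 - K)
g(B) = 13*B (g(B) = ((8 - 1*(-4)) + 1)*B = ((8 + 4) + 1)*B = (12 + 1)*B = 13*B)
287 + √((108 - 1*(-59)) + g(5))*389 = 287 + √((108 - 1*(-59)) + 13*5)*389 = 287 + √((108 + 59) + 65)*389 = 287 + √(167 + 65)*389 = 287 + √232*389 = 287 + (2*√58)*389 = 287 + 778*√58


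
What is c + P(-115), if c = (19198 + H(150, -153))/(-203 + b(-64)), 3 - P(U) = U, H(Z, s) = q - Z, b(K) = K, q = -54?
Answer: 12512/267 ≈ 46.861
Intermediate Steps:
H(Z, s) = -54 - Z
P(U) = 3 - U
c = -18994/267 (c = (19198 + (-54 - 1*150))/(-203 - 64) = (19198 + (-54 - 150))/(-267) = (19198 - 204)*(-1/267) = 18994*(-1/267) = -18994/267 ≈ -71.139)
c + P(-115) = -18994/267 + (3 - 1*(-115)) = -18994/267 + (3 + 115) = -18994/267 + 118 = 12512/267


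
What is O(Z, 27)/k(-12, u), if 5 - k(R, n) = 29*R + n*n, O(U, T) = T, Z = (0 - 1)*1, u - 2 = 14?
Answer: 27/97 ≈ 0.27835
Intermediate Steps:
u = 16 (u = 2 + 14 = 16)
Z = -1 (Z = -1*1 = -1)
k(R, n) = 5 - n² - 29*R (k(R, n) = 5 - (29*R + n*n) = 5 - (29*R + n²) = 5 - (n² + 29*R) = 5 + (-n² - 29*R) = 5 - n² - 29*R)
O(Z, 27)/k(-12, u) = 27/(5 - 1*16² - 29*(-12)) = 27/(5 - 1*256 + 348) = 27/(5 - 256 + 348) = 27/97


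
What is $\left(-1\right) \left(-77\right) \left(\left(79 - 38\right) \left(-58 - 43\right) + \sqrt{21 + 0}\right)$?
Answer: $-318857 + 77 \sqrt{21} \approx -3.185 \cdot 10^{5}$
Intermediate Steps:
$\left(-1\right) \left(-77\right) \left(\left(79 - 38\right) \left(-58 - 43\right) + \sqrt{21 + 0}\right) = 77 \left(41 \left(-101\right) + \sqrt{21}\right) = 77 \left(-4141 + \sqrt{21}\right) = -318857 + 77 \sqrt{21}$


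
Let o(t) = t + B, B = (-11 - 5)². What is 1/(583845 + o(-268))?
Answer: 1/583833 ≈ 1.7128e-6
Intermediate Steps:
B = 256 (B = (-16)² = 256)
o(t) = 256 + t (o(t) = t + 256 = 256 + t)
1/(583845 + o(-268)) = 1/(583845 + (256 - 268)) = 1/(583845 - 12) = 1/583833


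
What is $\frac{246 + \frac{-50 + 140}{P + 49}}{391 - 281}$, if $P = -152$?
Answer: $\frac{12624}{5665} \approx 2.2284$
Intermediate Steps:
$\frac{246 + \frac{-50 + 140}{P + 49}}{391 - 281} = \frac{246 + \frac{-50 + 140}{-152 + 49}}{391 - 281} = \frac{246 + \frac{90}{-103}}{110} = \left(246 + 90 \left(- \frac{1}{103}\right)\right) \frac{1}{110} = \left(246 - \frac{90}{103}\right) \frac{1}{110} = \frac{25248}{103} \cdot \frac{1}{110} = \frac{12624}{5665}$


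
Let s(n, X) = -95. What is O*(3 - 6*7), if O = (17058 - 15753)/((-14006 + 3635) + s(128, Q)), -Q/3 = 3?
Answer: 50895/10466 ≈ 4.8629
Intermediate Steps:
Q = -9 (Q = -3*3 = -9)
O = -1305/10466 (O = (17058 - 15753)/((-14006 + 3635) - 95) = 1305/(-10371 - 95) = 1305/(-10466) = 1305*(-1/10466) = -1305/10466 ≈ -0.12469)
O*(3 - 6*7) = -1305*(3 - 6*7)/10466 = -1305*(3 - 42)/10466 = -1305/10466*(-39) = 50895/10466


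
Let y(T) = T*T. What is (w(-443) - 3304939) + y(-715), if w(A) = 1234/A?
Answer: -1237616536/443 ≈ -2.7937e+6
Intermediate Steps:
y(T) = T**2
(w(-443) - 3304939) + y(-715) = (1234/(-443) - 3304939) + (-715)**2 = (1234*(-1/443) - 3304939) + 511225 = (-1234/443 - 3304939) + 511225 = -1464089211/443 + 511225 = -1237616536/443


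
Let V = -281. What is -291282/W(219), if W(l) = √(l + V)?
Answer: 145641*I*√62/31 ≈ 36993.0*I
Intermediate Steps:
W(l) = √(-281 + l) (W(l) = √(l - 281) = √(-281 + l))
-291282/W(219) = -291282/√(-281 + 219) = -291282*(-I*√62/62) = -(-145641)*I*√62/31 = 145641*I*√62/31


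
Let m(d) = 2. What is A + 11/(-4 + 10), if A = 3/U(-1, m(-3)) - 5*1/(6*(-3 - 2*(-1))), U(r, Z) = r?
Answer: -1/3 ≈ -0.33333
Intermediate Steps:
A = -13/6 (A = 3/(-1) - 5*1/(6*(-3 - 2*(-1))) = 3*(-1) - 5*1/(6*(-3 + 2)) = -3 - 5/((-1*6)) = -3 - 5/(-6) = -3 - 5*(-1/6) = -3 + 5/6 = -13/6 ≈ -2.1667)
A + 11/(-4 + 10) = -13/6 + 11/(-4 + 10) = -13/6 + 11/6 = -1/3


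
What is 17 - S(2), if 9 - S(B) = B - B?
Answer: 8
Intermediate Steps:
S(B) = 9 (S(B) = 9 - (B - B) = 9 - 1*0 = 9 + 0 = 9)
17 - S(2) = 17 - 1*9 = 17 - 9 = 8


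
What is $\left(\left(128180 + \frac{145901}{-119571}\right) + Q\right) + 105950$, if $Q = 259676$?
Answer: $\frac{59044731325}{119571} \approx 4.9381 \cdot 10^{5}$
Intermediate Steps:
$\left(\left(128180 + \frac{145901}{-119571}\right) + Q\right) + 105950 = \left(\left(128180 + \frac{145901}{-119571}\right) + 259676\right) + 105950 = \left(\left(128180 + 145901 \left(- \frac{1}{119571}\right)\right) + 259676\right) + 105950 = \left(\left(128180 - \frac{145901}{119571}\right) + 259676\right) + 105950 = \left(\frac{15326464879}{119571} + 259676\right) + 105950 = \frac{46376183875}{119571} + 105950 = \frac{59044731325}{119571}$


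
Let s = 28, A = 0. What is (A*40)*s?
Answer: 0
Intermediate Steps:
(A*40)*s = (0*40)*28 = 0*28 = 0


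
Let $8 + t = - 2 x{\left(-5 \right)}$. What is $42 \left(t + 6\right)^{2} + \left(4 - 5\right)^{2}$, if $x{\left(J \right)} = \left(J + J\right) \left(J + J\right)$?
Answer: $1713769$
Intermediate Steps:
$x{\left(J \right)} = 4 J^{2}$ ($x{\left(J \right)} = 2 J 2 J = 4 J^{2}$)
$t = -208$ ($t = -8 - 2 \cdot 4 \left(-5\right)^{2} = -8 - 2 \cdot 4 \cdot 25 = -8 - 200 = -208$)
$42 \left(t + 6\right)^{2} + \left(4 - 5\right)^{2} = 42 \left(-208 + 6\right)^{2} + \left(4 - 5\right)^{2} = 42 \left(-202\right)^{2} + \left(-1\right)^{2} = 42 \cdot 40804 + 1 = 1713768 + 1 = 1713769$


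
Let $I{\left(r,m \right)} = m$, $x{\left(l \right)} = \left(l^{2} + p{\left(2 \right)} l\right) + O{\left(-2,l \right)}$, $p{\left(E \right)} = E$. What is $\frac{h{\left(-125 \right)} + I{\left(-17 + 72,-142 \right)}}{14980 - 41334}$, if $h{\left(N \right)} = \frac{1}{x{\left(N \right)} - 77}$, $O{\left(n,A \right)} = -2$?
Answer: $\frac{2172031}{403110784} \approx 0.0053882$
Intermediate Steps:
$x{\left(l \right)} = -2 + l^{2} + 2 l$ ($x{\left(l \right)} = \left(l^{2} + 2 l\right) - 2 = -2 + l^{2} + 2 l$)
$h{\left(N \right)} = \frac{1}{-79 + N^{2} + 2 N}$ ($h{\left(N \right)} = \frac{1}{\left(-2 + N^{2} + 2 N\right) - 77} = \frac{1}{-79 + N^{2} + 2 N}$)
$\frac{h{\left(-125 \right)} + I{\left(-17 + 72,-142 \right)}}{14980 - 41334} = \frac{\frac{1}{-79 + \left(-125\right)^{2} + 2 \left(-125\right)} - 142}{14980 - 41334} = \frac{\frac{1}{-79 + 15625 - 250} - 142}{-26354} = \left(\frac{1}{15296} - 142\right) \left(- \frac{1}{26354}\right) = \left(- \frac{2172031}{15296}\right) \left(- \frac{1}{26354}\right) = \frac{2172031}{403110784}$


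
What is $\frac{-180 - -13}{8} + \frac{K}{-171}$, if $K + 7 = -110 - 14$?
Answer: $- \frac{27509}{1368} \approx -20.109$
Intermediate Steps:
$K = -131$ ($K = -7 - 124 = -131$)
$\frac{-180 - -13}{8} + \frac{K}{-171} = \frac{-180 - -13}{8} - \frac{131}{-171} = \left(-180 + 13\right) \frac{1}{8} - - \frac{131}{171} = \left(-167\right) \frac{1}{8} + \frac{131}{171} = - \frac{167}{8} + \frac{131}{171} = - \frac{27509}{1368}$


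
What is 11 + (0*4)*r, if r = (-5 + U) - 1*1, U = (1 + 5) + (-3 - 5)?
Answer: 11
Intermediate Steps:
U = -2 (U = 6 - 8 = -2)
r = -8 (r = (-5 - 2) - 1*1 = -7 - 1 = -8)
11 + (0*4)*r = 11 + (0*4)*(-8) = 11 + 0*(-8) = 11 + 0 = 11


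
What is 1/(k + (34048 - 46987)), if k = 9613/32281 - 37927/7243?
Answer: -233811283/3026438885265 ≈ -7.7256e-5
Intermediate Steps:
k = -1154694528/233811283 (k = 9613*(1/32281) - 37927*1/7243 = 9613/32281 - 37927/7243 = -1154694528/233811283 ≈ -4.9386)
1/(k + (34048 - 46987)) = 1/(-1154694528/233811283 + (34048 - 46987)) = 1/(-1154694528/233811283 - 12939) = 1/(-3026438885265/233811283) = -233811283/3026438885265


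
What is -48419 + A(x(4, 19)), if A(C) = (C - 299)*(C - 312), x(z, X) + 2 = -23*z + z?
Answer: 107959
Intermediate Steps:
x(z, X) = -2 - 22*z (x(z, X) = -2 + (-23*z + z) = -2 - 22*z)
A(C) = (-312 + C)*(-299 + C) (A(C) = (-299 + C)*(-312 + C) = (-312 + C)*(-299 + C))
-48419 + A(x(4, 19)) = -48419 + (93288 + (-2 - 22*4)² - 611*(-2 - 22*4)) = -48419 + (93288 + (-2 - 88)² - 611*(-2 - 88)) = -48419 + (93288 + (-90)² - 611*(-90)) = -48419 + (93288 + 8100 + 54990) = -48419 + 156378 = 107959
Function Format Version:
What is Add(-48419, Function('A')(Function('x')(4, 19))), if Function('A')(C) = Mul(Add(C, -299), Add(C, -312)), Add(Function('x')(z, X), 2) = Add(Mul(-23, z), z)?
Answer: 107959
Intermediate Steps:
Function('x')(z, X) = Add(-2, Mul(-22, z)) (Function('x')(z, X) = Add(-2, Add(Mul(-23, z), z)) = Add(-2, Mul(-22, z)))
Function('A')(C) = Mul(Add(-312, C), Add(-299, C)) (Function('A')(C) = Mul(Add(-299, C), Add(-312, C)) = Mul(Add(-312, C), Add(-299, C)))
Add(-48419, Function('A')(Function('x')(4, 19))) = Add(-48419, Add(93288, Pow(Add(-2, Mul(-22, 4)), 2), Mul(-611, Add(-2, Mul(-22, 4))))) = Add(-48419, Add(93288, Pow(Add(-2, -88), 2), Mul(-611, Add(-2, -88)))) = Add(-48419, Add(93288, Pow(-90, 2), Mul(-611, -90))) = Add(-48419, Add(93288, 8100, 54990)) = Add(-48419, 156378) = 107959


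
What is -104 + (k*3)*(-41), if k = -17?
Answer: 1987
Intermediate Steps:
-104 + (k*3)*(-41) = -104 - 17*3*(-41) = -104 - 51*(-41) = -104 + 2091 = 1987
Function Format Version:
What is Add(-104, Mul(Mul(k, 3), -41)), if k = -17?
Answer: 1987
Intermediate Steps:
Add(-104, Mul(Mul(k, 3), -41)) = Add(-104, Mul(Mul(-17, 3), -41)) = Add(-104, Mul(-51, -41)) = Add(-104, 2091) = 1987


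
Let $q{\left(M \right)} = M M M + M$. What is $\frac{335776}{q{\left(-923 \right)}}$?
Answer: $- \frac{167888}{393165695} \approx -0.00042702$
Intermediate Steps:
$q{\left(M \right)} = M + M^{3}$ ($q{\left(M \right)} = M^{2} M + M = M^{3} + M = M + M^{3}$)
$\frac{335776}{q{\left(-923 \right)}} = \frac{335776}{-923 + \left(-923\right)^{3}} = \frac{335776}{-923 - 786330467} = \frac{335776}{-786331390} = 335776 \left(- \frac{1}{786331390}\right) = - \frac{167888}{393165695}$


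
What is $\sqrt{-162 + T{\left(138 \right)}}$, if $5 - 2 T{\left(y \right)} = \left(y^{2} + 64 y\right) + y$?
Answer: $\frac{i \sqrt{56666}}{2} \approx 119.02 i$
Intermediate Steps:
$T{\left(y \right)} = \frac{5}{2} - \frac{65 y}{2} - \frac{y^{2}}{2}$ ($T{\left(y \right)} = \frac{5}{2} - \frac{\left(y^{2} + 64 y\right) + y}{2} = \frac{5}{2} - \frac{y^{2} + 65 y}{2} = \frac{5}{2} - \left(\frac{y^{2}}{2} + \frac{65 y}{2}\right) = \frac{5}{2} - \frac{65 y}{2} - \frac{y^{2}}{2}$)
$\sqrt{-162 + T{\left(138 \right)}} = \sqrt{-162 - \left(\frac{8965}{2} + 9522\right)} = \sqrt{-162 - \frac{28009}{2}} = \sqrt{- \frac{28333}{2}} = \frac{i \sqrt{56666}}{2}$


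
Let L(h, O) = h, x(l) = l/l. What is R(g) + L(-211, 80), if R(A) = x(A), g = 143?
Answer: -210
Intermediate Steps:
x(l) = 1
R(A) = 1
R(g) + L(-211, 80) = 1 - 211 = -210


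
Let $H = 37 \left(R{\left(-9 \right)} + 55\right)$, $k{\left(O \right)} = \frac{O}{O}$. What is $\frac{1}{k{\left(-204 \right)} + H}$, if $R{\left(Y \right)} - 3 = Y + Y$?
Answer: $\frac{1}{1481} \approx 0.00067522$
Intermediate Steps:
$R{\left(Y \right)} = 3 + 2 Y$ ($R{\left(Y \right)} = 3 + \left(Y + Y\right) = 3 + 2 Y$)
$k{\left(O \right)} = 1$
$H = 1480$ ($H = 37 \left(\left(3 + 2 \left(-9\right)\right) + 55\right) = 37 \left(\left(3 - 18\right) + 55\right) = 37 \left(-15 + 55\right) = 37 \cdot 40 = 1480$)
$\frac{1}{k{\left(-204 \right)} + H} = \frac{1}{1 + 1480} = \frac{1}{1481}$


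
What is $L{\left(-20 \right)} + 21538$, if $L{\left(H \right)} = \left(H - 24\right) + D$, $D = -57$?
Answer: $21437$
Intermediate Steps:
$L{\left(H \right)} = -81 + H$ ($L{\left(H \right)} = \left(H - 24\right) - 57 = \left(-24 + H\right) - 57 = -81 + H$)
$L{\left(-20 \right)} + 21538 = \left(-81 - 20\right) + 21538 = -101 + 21538 = 21437$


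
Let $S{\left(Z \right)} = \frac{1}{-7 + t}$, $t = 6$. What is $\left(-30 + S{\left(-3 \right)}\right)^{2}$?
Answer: $961$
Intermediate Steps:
$S{\left(Z \right)} = -1$ ($S{\left(Z \right)} = \frac{1}{-7 + 6} = \frac{1}{-1} = -1$)
$\left(-30 + S{\left(-3 \right)}\right)^{2} = \left(-30 - 1\right)^{2} = \left(-31\right)^{2} = 961$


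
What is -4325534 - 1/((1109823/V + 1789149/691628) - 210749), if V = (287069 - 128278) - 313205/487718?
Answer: -16275327723839778160449755018/3762616991071537645489 ≈ -4.3255e+6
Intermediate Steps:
V = 77444915733/487718 (V = 158791 - 313205*1/487718 = 158791 - 313205/487718 = 77444915733/487718 ≈ 1.5879e+5)
-4325534 - 1/((1109823/V + 1789149/691628) - 210749) = -4325534 - 1/((1109823/(77444915733/487718) + 1789149/691628) - 210749) = -4325534 - 1/((1109823*(487718/77444915733) + 1789149*(1/691628)) - 210749) = -4325534 - 1/((180426884638/25814971911 + 1789149/691628) - 210749) = -4325534 - 1/(170975116548004403/17854357392861108 - 210749) = -4325534 - 1/(-3762616991071537645489/17854357392861108) = -4325534 - 1*(-17854357392861108/3762616991071537645489) = -4325534 + 17854357392861108/3762616991071537645489 = -16275327723839778160449755018/3762616991071537645489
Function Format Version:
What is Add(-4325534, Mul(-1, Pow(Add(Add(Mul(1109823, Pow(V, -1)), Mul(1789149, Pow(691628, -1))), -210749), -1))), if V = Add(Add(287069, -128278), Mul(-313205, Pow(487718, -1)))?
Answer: Rational(-16275327723839778160449755018, 3762616991071537645489) ≈ -4.3255e+6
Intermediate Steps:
V = Rational(77444915733, 487718) (V = Add(158791, Mul(-313205, Rational(1, 487718))) = Add(158791, Rational(-313205, 487718)) = Rational(77444915733, 487718) ≈ 1.5879e+5)
Add(-4325534, Mul(-1, Pow(Add(Add(Mul(1109823, Pow(V, -1)), Mul(1789149, Pow(691628, -1))), -210749), -1))) = Add(-4325534, Mul(-1, Pow(Add(Add(Mul(1109823, Pow(Rational(77444915733, 487718), -1)), Mul(1789149, Pow(691628, -1))), -210749), -1))) = Add(-4325534, Mul(-1, Pow(Add(Add(Mul(1109823, Rational(487718, 77444915733)), Mul(1789149, Rational(1, 691628))), -210749), -1))) = Add(-4325534, Mul(-1, Pow(Add(Add(Rational(180426884638, 25814971911), Rational(1789149, 691628)), -210749), -1))) = Add(-4325534, Mul(-1, Pow(Add(Rational(170975116548004403, 17854357392861108), -210749), -1))) = Add(-4325534, Mul(-1, Pow(Rational(-3762616991071537645489, 17854357392861108), -1))) = Add(-4325534, Mul(-1, Rational(-17854357392861108, 3762616991071537645489))) = Add(-4325534, Rational(17854357392861108, 3762616991071537645489)) = Rational(-16275327723839778160449755018, 3762616991071537645489)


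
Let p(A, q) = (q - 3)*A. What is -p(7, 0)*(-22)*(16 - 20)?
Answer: 1848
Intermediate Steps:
p(A, q) = A*(-3 + q) (p(A, q) = (-3 + q)*A = A*(-3 + q))
-p(7, 0)*(-22)*(16 - 20) = -(7*(-3 + 0))*(-22)*(16 - 20) = -(7*(-3))*(-22)*(-4) = -(-21*(-22))*(-4) = -462*(-4) = -1*(-1848) = 1848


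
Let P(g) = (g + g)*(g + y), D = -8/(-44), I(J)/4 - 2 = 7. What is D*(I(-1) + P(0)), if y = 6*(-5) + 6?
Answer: 72/11 ≈ 6.5455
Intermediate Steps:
y = -24 (y = -30 + 6 = -24)
I(J) = 36 (I(J) = 8 + 4*7 = 8 + 28 = 36)
D = 2/11 (D = -8*(-1/44) = 2/11 ≈ 0.18182)
P(g) = 2*g*(-24 + g) (P(g) = (g + g)*(g - 24) = (2*g)*(-24 + g) = 2*g*(-24 + g))
D*(I(-1) + P(0)) = 2*(36 + 2*0*(-24 + 0))/11 = 2*(36 + 2*0*(-24))/11 = 2*(36 + 0)/11 = (2/11)*36 = 72/11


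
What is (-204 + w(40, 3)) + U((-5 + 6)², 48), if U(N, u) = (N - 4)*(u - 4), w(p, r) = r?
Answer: -333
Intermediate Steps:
U(N, u) = (-4 + N)*(-4 + u)
(-204 + w(40, 3)) + U((-5 + 6)², 48) = (-204 + 3) + (16 - 4*(-5 + 6)² - 4*48 + (-5 + 6)²*48) = -201 + (16 - 4*1² - 192 + 1²*48) = -201 + (16 - 4*1 - 192 + 1*48) = -201 + (16 - 4 - 192 + 48) = -201 - 132 = -333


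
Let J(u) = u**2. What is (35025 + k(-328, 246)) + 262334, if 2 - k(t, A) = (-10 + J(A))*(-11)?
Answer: 962927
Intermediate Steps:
k(t, A) = -108 + 11*A**2 (k(t, A) = 2 - (-10 + A**2)*(-11) = 2 - (110 - 11*A**2) = 2 + (-110 + 11*A**2) = -108 + 11*A**2)
(35025 + k(-328, 246)) + 262334 = (35025 + (-108 + 11*246**2)) + 262334 = (35025 + (-108 + 11*60516)) + 262334 = (35025 + (-108 + 665676)) + 262334 = (35025 + 665568) + 262334 = 700593 + 262334 = 962927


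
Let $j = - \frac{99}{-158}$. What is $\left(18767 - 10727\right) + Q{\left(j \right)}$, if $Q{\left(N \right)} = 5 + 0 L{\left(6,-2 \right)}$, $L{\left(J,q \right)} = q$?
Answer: $8045$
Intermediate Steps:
$j = \frac{99}{158}$ ($j = \left(-99\right) \left(- \frac{1}{158}\right) = \frac{99}{158} \approx 0.62658$)
$Q{\left(N \right)} = 5$ ($Q{\left(N \right)} = 5 + 0 \left(-2\right) = 5 + 0 = 5$)
$\left(18767 - 10727\right) + Q{\left(j \right)} = \left(18767 - 10727\right) + 5 = 8040 + 5 = 8045$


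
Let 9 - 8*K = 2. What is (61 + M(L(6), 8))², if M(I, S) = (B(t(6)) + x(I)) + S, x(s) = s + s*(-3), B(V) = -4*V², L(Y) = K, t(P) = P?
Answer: 94249/16 ≈ 5890.6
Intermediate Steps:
K = 7/8 (K = 9/8 - ⅛*2 = 9/8 - ¼ = 7/8 ≈ 0.87500)
L(Y) = 7/8
x(s) = -2*s (x(s) = s - 3*s = -2*s)
M(I, S) = -144 + S - 2*I (M(I, S) = (-4*6² - 2*I) + S = (-4*36 - 2*I) + S = (-144 - 2*I) + S = -144 + S - 2*I)
(61 + M(L(6), 8))² = (61 + (-144 + 8 - 2*7/8))² = (61 + (-144 + 8 - 7/4))² = (61 - 551/4)² = (-307/4)² = 94249/16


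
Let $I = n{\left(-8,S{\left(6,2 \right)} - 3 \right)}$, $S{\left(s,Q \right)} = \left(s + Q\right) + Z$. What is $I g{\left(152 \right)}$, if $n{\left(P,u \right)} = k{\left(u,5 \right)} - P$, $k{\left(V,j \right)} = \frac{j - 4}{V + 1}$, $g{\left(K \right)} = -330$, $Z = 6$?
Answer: $- \frac{5335}{2} \approx -2667.5$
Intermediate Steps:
$S{\left(s,Q \right)} = 6 + Q + s$ ($S{\left(s,Q \right)} = \left(s + Q\right) + 6 = \left(Q + s\right) + 6 = 6 + Q + s$)
$k{\left(V,j \right)} = \frac{-4 + j}{1 + V}$
$n{\left(P,u \right)} = \frac{1}{1 + u} - P$ ($n{\left(P,u \right)} = \frac{-4 + 5}{1 + u} - P = \frac{1}{1 + u} 1 - P = \frac{1}{1 + u} - P$)
$I = \frac{97}{12}$ ($I = \frac{1 - - 8 \left(1 + \left(\left(6 + 2 + 6\right) - 3\right)\right)}{1 + \left(\left(6 + 2 + 6\right) - 3\right)} = \frac{1 - - 8 \left(1 + \left(14 - 3\right)\right)}{1 + \left(14 - 3\right)} = \frac{1 - - 8 \left(1 + 11\right)}{1 + 11} = \frac{1 - \left(-8\right) 12}{12} = \frac{1 + 96}{12} = \frac{1}{12} \cdot 97 = \frac{97}{12} \approx 8.0833$)
$I g{\left(152 \right)} = \frac{97}{12} \left(-330\right) = - \frac{5335}{2}$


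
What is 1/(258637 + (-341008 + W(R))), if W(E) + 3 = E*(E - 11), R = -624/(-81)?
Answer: -729/60069158 ≈ -1.2136e-5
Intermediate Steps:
R = 208/27 (R = -624*(-1/81) = 208/27 ≈ 7.7037)
W(E) = -3 + E*(-11 + E) (W(E) = -3 + E*(E - 11) = -3 + E*(-11 + E))
1/(258637 + (-341008 + W(R))) = 1/(258637 + (-341008 + (-3 + (208/27)² - 11*208/27))) = 1/(258637 + (-341008 + (-3 + 43264/729 - 2288/27))) = 1/(258637 + (-341008 - 20699/729)) = 1/(258637 - 248615531/729) = 1/(-60069158/729) = -729/60069158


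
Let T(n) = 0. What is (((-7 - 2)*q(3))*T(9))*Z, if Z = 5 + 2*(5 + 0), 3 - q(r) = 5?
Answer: 0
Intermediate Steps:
q(r) = -2 (q(r) = 3 - 1*5 = 3 - 5 = -2)
Z = 15 (Z = 5 + 2*5 = 5 + 10 = 15)
(((-7 - 2)*q(3))*T(9))*Z = (((-7 - 2)*(-2))*0)*15 = (-9*(-2)*0)*15 = (18*0)*15 = 0*15 = 0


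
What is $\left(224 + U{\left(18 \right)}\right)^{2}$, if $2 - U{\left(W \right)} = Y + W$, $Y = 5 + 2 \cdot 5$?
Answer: $37249$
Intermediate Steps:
$Y = 15$ ($Y = 5 + 10 = 15$)
$U{\left(W \right)} = -13 - W$ ($U{\left(W \right)} = 2 - \left(15 + W\right) = -13 - W$)
$\left(224 + U{\left(18 \right)}\right)^{2} = \left(224 - 31\right)^{2} = 193^{2} = 37249$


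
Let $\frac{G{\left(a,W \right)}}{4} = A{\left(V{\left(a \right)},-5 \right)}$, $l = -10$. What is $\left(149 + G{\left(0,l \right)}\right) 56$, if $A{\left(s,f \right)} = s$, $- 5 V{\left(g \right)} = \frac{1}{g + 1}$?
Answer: $\frac{41496}{5} \approx 8299.2$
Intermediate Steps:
$V{\left(g \right)} = - \frac{1}{5 \left(1 + g\right)}$ ($V{\left(g \right)} = - \frac{1}{5 \left(g + 1\right)} = - \frac{1}{5 \left(1 + g\right)}$)
$G{\left(a,W \right)} = - \frac{4}{5 + 5 a}$ ($G{\left(a,W \right)} = 4 \left(- \frac{1}{5 + 5 a}\right) = - \frac{4}{5 + 5 a}$)
$\left(149 + G{\left(0,l \right)}\right) 56 = \left(149 - \frac{4}{5 + 5 \cdot 0}\right) 56 = \left(149 - \frac{4}{5 + 0}\right) 56 = \left(149 - \frac{4}{5}\right) 56 = \frac{741}{5} \cdot 56 = \frac{41496}{5}$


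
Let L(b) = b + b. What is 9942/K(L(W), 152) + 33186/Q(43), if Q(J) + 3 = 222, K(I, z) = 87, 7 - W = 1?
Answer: 562720/2117 ≈ 265.81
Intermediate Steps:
W = 6 (W = 7 - 1*1 = 7 - 1 = 6)
L(b) = 2*b
Q(J) = 219 (Q(J) = -3 + 222 = 219)
9942/K(L(W), 152) + 33186/Q(43) = 9942/87 + 33186/219 = 9942*(1/87) + 33186*(1/219) = 3314/29 + 11062/73 = 562720/2117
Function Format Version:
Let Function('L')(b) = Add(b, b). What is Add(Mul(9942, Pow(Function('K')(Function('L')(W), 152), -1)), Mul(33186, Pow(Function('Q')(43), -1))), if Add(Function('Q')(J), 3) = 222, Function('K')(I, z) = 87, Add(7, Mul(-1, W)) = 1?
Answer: Rational(562720, 2117) ≈ 265.81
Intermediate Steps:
W = 6 (W = Add(7, Mul(-1, 1)) = Add(7, -1) = 6)
Function('L')(b) = Mul(2, b)
Function('Q')(J) = 219 (Function('Q')(J) = Add(-3, 222) = 219)
Add(Mul(9942, Pow(Function('K')(Function('L')(W), 152), -1)), Mul(33186, Pow(Function('Q')(43), -1))) = Add(Mul(9942, Pow(87, -1)), Mul(33186, Pow(219, -1))) = Add(Mul(9942, Rational(1, 87)), Mul(33186, Rational(1, 219))) = Add(Rational(3314, 29), Rational(11062, 73)) = Rational(562720, 2117)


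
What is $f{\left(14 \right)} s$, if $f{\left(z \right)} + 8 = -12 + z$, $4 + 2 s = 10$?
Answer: $-18$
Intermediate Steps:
$s = 3$ ($s = -2 + \frac{1}{2} \cdot 10 = -2 + 5 = 3$)
$f{\left(z \right)} = -20 + z$ ($f{\left(z \right)} = -8 + \left(-12 + z\right) = -20 + z$)
$f{\left(14 \right)} s = \left(-20 + 14\right) 3 = \left(-6\right) 3 = -18$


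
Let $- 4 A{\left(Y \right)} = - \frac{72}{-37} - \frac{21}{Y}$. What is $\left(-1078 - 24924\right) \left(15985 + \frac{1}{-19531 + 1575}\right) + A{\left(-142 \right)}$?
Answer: $- \frac{39212005851552261}{94340824} \approx -4.1564 \cdot 10^{8}$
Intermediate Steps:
$A{\left(Y \right)} = - \frac{18}{37} + \frac{21}{4 Y}$ ($A{\left(Y \right)} = - \frac{- \frac{72}{-37} - \frac{21}{Y}}{4} = - \frac{\left(-72\right) \left(- \frac{1}{37}\right) - \frac{21}{Y}}{4} = - \frac{\frac{72}{37} - \frac{21}{Y}}{4} = - \frac{18}{37} + \frac{21}{4 Y}$)
$\left(-1078 - 24924\right) \left(15985 + \frac{1}{-19531 + 1575}\right) + A{\left(-142 \right)} = \left(-1078 - 24924\right) \left(15985 + \frac{1}{-19531 + 1575}\right) + \frac{3 \left(259 - -3408\right)}{148 \left(-142\right)} = - 26002 \left(15985 + \frac{1}{-17956}\right) + \frac{3}{148} \left(- \frac{1}{142}\right) \left(259 + 3408\right) = - 26002 \left(15985 - \frac{1}{17956}\right) + \frac{3}{148} \left(- \frac{1}{142}\right) 3667 = \left(-26002\right) \frac{287026659}{17956} - \frac{11001}{21016} = - \frac{3731633593659}{8978} - \frac{11001}{21016} = - \frac{39212005851552261}{94340824}$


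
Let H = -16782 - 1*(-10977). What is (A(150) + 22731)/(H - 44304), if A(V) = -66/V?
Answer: -568264/1252725 ≈ -0.45362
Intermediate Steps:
H = -5805 (H = -16782 + 10977 = -5805)
(A(150) + 22731)/(H - 44304) = (-66/150 + 22731)/(-5805 - 44304) = (-66*1/150 + 22731)/(-50109) = (-11/25 + 22731)*(-1/50109) = (568264/25)*(-1/50109) = -568264/1252725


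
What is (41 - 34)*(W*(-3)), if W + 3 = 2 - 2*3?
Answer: 147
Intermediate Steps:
W = -7 (W = -3 + (2 - 2*3) = -3 + (2 - 6) = -3 - 4 = -7)
(41 - 34)*(W*(-3)) = (41 - 34)*(-7*(-3)) = 7*21 = 147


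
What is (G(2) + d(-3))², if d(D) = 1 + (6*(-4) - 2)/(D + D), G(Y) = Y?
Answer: 484/9 ≈ 53.778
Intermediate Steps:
d(D) = 1 - 13/D (d(D) = 1 + (-24 - 2)/((2*D)) = 1 - 13/D)
(G(2) + d(-3))² = (2 + (-13 - 3)/(-3))² = (2 - ⅓*(-16))² = (2 + 16/3)² = (22/3)² = 484/9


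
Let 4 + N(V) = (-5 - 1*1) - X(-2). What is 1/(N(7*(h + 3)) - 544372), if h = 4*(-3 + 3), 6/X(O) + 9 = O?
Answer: -11/5988196 ≈ -1.8369e-6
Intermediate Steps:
X(O) = 6/(-9 + O)
h = 0 (h = 4*0 = 0)
N(V) = -104/11 (N(V) = -4 + ((-5 - 1*1) - 6/(-9 - 2)) = -4 + ((-5 - 1) - 6/(-11)) = -4 + (-6 - 6*(-1)/11) = -4 + (-6 - 1*(-6/11)) = -4 + (-6 + 6/11) = -4 - 60/11 = -104/11)
1/(N(7*(h + 3)) - 544372) = 1/(-104/11 - 544372) = 1/(-5988196/11) = -11/5988196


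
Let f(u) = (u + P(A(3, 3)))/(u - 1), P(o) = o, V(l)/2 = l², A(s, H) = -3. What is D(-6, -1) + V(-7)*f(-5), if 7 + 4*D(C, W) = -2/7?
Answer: 10823/84 ≈ 128.85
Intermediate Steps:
D(C, W) = -51/28 (D(C, W) = -7/4 + (-2/7)/4 = -7/4 + (-2*⅐)/4 = -7/4 + (¼)*(-2/7) = -7/4 - 1/14 = -51/28)
V(l) = 2*l²
f(u) = (-3 + u)/(-1 + u) (f(u) = (u - 3)/(u - 1) = (-3 + u)/(-1 + u))
D(-6, -1) + V(-7)*f(-5) = -51/28 + (2*(-7)²)*((-3 - 5)/(-1 - 5)) = -51/28 + (2*49)*(-8/(-6)) = -51/28 + 98*(-⅙*(-8)) = -51/28 + 98*(4/3) = -51/28 + 392/3 = 10823/84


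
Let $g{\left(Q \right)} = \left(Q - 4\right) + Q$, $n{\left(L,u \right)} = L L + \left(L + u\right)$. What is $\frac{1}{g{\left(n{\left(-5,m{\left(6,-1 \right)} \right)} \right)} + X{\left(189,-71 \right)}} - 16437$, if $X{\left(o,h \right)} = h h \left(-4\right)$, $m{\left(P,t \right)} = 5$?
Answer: $- \frac{330679567}{20118} \approx -16437.0$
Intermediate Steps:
$n{\left(L,u \right)} = L + u + L^{2}$ ($n{\left(L,u \right)} = L^{2} + \left(L + u\right) = L + u + L^{2}$)
$g{\left(Q \right)} = -4 + 2 Q$ ($g{\left(Q \right)} = \left(-4 + Q\right) + Q = -4 + 2 Q$)
$X{\left(o,h \right)} = - 4 h^{2}$ ($X{\left(o,h \right)} = h^{2} \left(-4\right) = - 4 h^{2}$)
$\frac{1}{g{\left(n{\left(-5,m{\left(6,-1 \right)} \right)} \right)} + X{\left(189,-71 \right)}} - 16437 = \frac{1}{\left(-4 + 2 \left(-5 + 5 + \left(-5\right)^{2}\right)\right) - 4 \left(-71\right)^{2}} - 16437 = \frac{1}{\left(-4 + 2 \left(-5 + 5 + 25\right)\right) - 20164} - 16437 = \frac{1}{\left(-4 + 2 \cdot 25\right) - 20164} - 16437 = \frac{1}{\left(-4 + 50\right) - 20164} - 16437 = \frac{1}{46 - 20164} - 16437 = \frac{1}{-20118} - 16437 = - \frac{1}{20118} - 16437 = - \frac{330679567}{20118}$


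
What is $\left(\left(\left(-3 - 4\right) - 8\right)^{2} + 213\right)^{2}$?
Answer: $191844$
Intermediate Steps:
$\left(\left(\left(-3 - 4\right) - 8\right)^{2} + 213\right)^{2} = \left(\left(-7 - 8\right)^{2} + 213\right)^{2} = \left(\left(-15\right)^{2} + 213\right)^{2} = \left(225 + 213\right)^{2} = 438^{2} = 191844$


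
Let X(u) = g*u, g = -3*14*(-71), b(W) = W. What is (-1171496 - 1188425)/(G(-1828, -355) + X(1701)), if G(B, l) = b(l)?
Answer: -2359921/5072027 ≈ -0.46528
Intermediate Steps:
G(B, l) = l
g = 2982 (g = -42*(-71) = 2982)
X(u) = 2982*u
(-1171496 - 1188425)/(G(-1828, -355) + X(1701)) = (-1171496 - 1188425)/(-355 + 2982*1701) = -2359921/(-355 + 5072382) = -2359921/5072027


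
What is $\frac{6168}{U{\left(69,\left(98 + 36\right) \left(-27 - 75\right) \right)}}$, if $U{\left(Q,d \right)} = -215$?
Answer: $- \frac{6168}{215} \approx -28.688$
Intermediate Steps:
$\frac{6168}{U{\left(69,\left(98 + 36\right) \left(-27 - 75\right) \right)}} = \frac{6168}{-215} = 6168 \left(- \frac{1}{215}\right) = - \frac{6168}{215}$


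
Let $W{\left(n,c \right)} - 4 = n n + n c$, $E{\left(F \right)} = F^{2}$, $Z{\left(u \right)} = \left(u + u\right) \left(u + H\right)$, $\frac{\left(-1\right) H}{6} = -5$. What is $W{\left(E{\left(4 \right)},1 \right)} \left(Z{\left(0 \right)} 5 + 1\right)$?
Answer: $276$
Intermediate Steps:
$H = 30$ ($H = \left(-6\right) \left(-5\right) = 30$)
$Z{\left(u \right)} = 2 u \left(30 + u\right)$ ($Z{\left(u \right)} = \left(u + u\right) \left(u + 30\right) = 2 u \left(30 + u\right)$)
$W{\left(n,c \right)} = 4 + n^{2} + c n$ ($W{\left(n,c \right)} = 4 + \left(n n + n c\right) = 4 + \left(n^{2} + c n\right) = 4 + n^{2} + c n$)
$W{\left(E{\left(4 \right)},1 \right)} \left(Z{\left(0 \right)} 5 + 1\right) = \left(4 + \left(4^{2}\right)^{2} + 1 \cdot 4^{2}\right) \left(2 \cdot 0 \left(30 + 0\right) 5 + 1\right) = \left(4 + 16^{2} + 1 \cdot 16\right) \left(2 \cdot 0 \cdot 30 \cdot 5 + 1\right) = \left(4 + 256 + 16\right) \left(0 \cdot 5 + 1\right) = 276 \left(0 + 1\right) = 276 \cdot 1 = 276$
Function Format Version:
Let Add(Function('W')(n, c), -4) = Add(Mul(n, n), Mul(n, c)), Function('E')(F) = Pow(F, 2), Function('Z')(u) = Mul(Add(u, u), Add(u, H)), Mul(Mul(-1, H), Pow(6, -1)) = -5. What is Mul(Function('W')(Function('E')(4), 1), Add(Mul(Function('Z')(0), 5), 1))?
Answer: 276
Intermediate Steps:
H = 30 (H = Mul(-6, -5) = 30)
Function('Z')(u) = Mul(2, u, Add(30, u)) (Function('Z')(u) = Mul(Add(u, u), Add(u, 30)) = Mul(Mul(2, u), Add(30, u)) = Mul(2, u, Add(30, u)))
Function('W')(n, c) = Add(4, Pow(n, 2), Mul(c, n)) (Function('W')(n, c) = Add(4, Add(Mul(n, n), Mul(n, c))) = Add(4, Add(Pow(n, 2), Mul(c, n))) = Add(4, Pow(n, 2), Mul(c, n)))
Mul(Function('W')(Function('E')(4), 1), Add(Mul(Function('Z')(0), 5), 1)) = Mul(Add(4, Pow(Pow(4, 2), 2), Mul(1, Pow(4, 2))), Add(Mul(Mul(2, 0, Add(30, 0)), 5), 1)) = Mul(Add(4, Pow(16, 2), Mul(1, 16)), Add(Mul(Mul(2, 0, 30), 5), 1)) = Mul(Add(4, 256, 16), Add(Mul(0, 5), 1)) = Mul(276, Add(0, 1)) = Mul(276, 1) = 276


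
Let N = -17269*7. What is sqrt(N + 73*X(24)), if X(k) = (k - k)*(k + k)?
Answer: 7*I*sqrt(2467) ≈ 347.68*I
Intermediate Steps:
N = -120883
X(k) = 0 (X(k) = 0*(2*k) = 0)
sqrt(N + 73*X(24)) = sqrt(-120883 + 73*0) = sqrt(-120883 + 0) = sqrt(-120883) = 7*I*sqrt(2467)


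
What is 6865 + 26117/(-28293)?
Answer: 194205328/28293 ≈ 6864.1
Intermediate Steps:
6865 + 26117/(-28293) = 6865 + 26117*(-1/28293) = 6865 - 26117/28293 = 194205328/28293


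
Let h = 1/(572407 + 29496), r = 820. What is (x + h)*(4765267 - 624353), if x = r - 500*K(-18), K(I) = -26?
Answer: 34445362694247354/601903 ≈ 5.7227e+10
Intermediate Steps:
h = 1/601903 ≈ 1.6614e-6
x = 13820 (x = 820 - 500*(-26) = 820 + 13000 = 13820)
(x + h)*(4765267 - 624353) = (13820 + 1/601903)*(4765267 - 624353) = (8318299461/601903)*4140914 = 34445362694247354/601903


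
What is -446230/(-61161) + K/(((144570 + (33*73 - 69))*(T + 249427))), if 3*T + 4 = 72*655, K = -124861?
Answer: 17381788700791079/2382376903822290 ≈ 7.2960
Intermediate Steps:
T = 47156/3 (T = -4/3 + (72*655)/3 = -4/3 + (⅓)*47160 = -4/3 + 15720 = 47156/3 ≈ 15719.)
-446230/(-61161) + K/(((144570 + (33*73 - 69))*(T + 249427))) = -446230/(-61161) - 124861*1/((144570 + (33*73 - 69))*(47156/3 + 249427)) = -446230*(-1/61161) - 124861*3/(795437*(144570 + (2409 - 69))) = 446230/61161 - 124861*3/(795437*(144570 + 2340)) = 446230/61161 - 124861/(146910*(795437/3)) = 446230/61161 - 124861/38952549890 = 17381788700791079/2382376903822290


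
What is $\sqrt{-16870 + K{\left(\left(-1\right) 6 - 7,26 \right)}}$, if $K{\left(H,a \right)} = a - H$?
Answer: $i \sqrt{16831} \approx 129.73 i$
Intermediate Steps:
$\sqrt{-16870 + K{\left(\left(-1\right) 6 - 7,26 \right)}} = \sqrt{-16870 + \left(26 - \left(\left(-1\right) 6 - 7\right)\right)} = \sqrt{-16870 + \left(26 - \left(-6 - 7\right)\right)} = \sqrt{-16870 + \left(26 - -13\right)} = \sqrt{-16870 + \left(26 + 13\right)} = \sqrt{-16870 + 39} = \sqrt{-16831} = i \sqrt{16831}$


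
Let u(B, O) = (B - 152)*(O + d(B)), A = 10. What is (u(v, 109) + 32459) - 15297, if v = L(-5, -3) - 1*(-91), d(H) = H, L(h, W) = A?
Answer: 6452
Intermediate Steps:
L(h, W) = 10
v = 101 (v = 10 - 1*(-91) = 10 + 91 = 101)
u(B, O) = (-152 + B)*(B + O) (u(B, O) = (B - 152)*(O + B) = (-152 + B)*(B + O))
(u(v, 109) + 32459) - 15297 = ((101² - 152*101 - 152*109 + 101*109) + 32459) - 15297 = ((10201 - 15352 - 16568 + 11009) + 32459) - 15297 = (-10710 + 32459) - 15297 = 21749 - 15297 = 6452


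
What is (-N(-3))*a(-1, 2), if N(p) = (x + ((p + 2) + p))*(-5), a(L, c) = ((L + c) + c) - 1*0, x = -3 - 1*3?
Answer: -150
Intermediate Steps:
x = -6 (x = -3 - 3 = -6)
a(L, c) = L + 2*c (a(L, c) = (L + 2*c) + 0 = L + 2*c)
N(p) = 20 - 10*p (N(p) = (-6 + ((p + 2) + p))*(-5) = (-6 + ((2 + p) + p))*(-5) = (-6 + (2 + 2*p))*(-5) = (-4 + 2*p)*(-5) = 20 - 10*p)
(-N(-3))*a(-1, 2) = (-(20 - 10*(-3)))*(-1 + 2*2) = (-(20 + 30))*(-1 + 4) = -1*50*3 = -50*3 = -150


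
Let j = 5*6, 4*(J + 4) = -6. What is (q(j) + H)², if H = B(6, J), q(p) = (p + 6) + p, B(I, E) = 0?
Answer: 4356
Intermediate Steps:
J = -11/2 (J = -4 + (¼)*(-6) = -4 - 3/2 = -11/2 ≈ -5.5000)
j = 30
q(p) = 6 + 2*p (q(p) = (6 + p) + p = 6 + 2*p)
H = 0
(q(j) + H)² = ((6 + 2*30) + 0)² = ((6 + 60) + 0)² = (66 + 0)² = 66² = 4356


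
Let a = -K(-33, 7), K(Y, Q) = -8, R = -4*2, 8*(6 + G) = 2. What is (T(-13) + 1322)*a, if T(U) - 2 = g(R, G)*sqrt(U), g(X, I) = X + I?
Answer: 10592 - 110*I*sqrt(13) ≈ 10592.0 - 396.61*I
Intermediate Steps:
G = -23/4 (G = -6 + (1/8)*2 = -6 + 1/4 = -23/4 ≈ -5.7500)
R = -8
g(X, I) = I + X
T(U) = 2 - 55*sqrt(U)/4 (T(U) = 2 + (-23/4 - 8)*sqrt(U) = 2 - 55*sqrt(U)/4)
a = 8 (a = -1*(-8) = 8)
(T(-13) + 1322)*a = ((2 - 55*I*sqrt(13)/4) + 1322)*8 = (1324 - 55*I*sqrt(13)/4)*8 = 10592 - 110*I*sqrt(13)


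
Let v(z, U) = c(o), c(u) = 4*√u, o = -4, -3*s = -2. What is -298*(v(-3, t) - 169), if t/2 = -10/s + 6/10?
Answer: 50362 - 2384*I ≈ 50362.0 - 2384.0*I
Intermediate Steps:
s = ⅔ (s = -⅓*(-2) = ⅔ ≈ 0.66667)
t = -144/5 (t = 2*(-10/⅔ + 6/10) = 2*(-10*3/2 + 6*(⅒)) = 2*(-15 + ⅗) = 2*(-72/5) = -144/5 ≈ -28.800)
v(z, U) = 8*I (v(z, U) = 4*√(-4) = 4*(2*I) = 8*I)
-298*(v(-3, t) - 169) = -298*(8*I - 169) = -298*(-169 + 8*I) = 50362 - 2384*I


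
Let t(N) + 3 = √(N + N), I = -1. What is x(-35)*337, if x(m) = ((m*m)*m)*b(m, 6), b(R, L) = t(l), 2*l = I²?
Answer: 28897750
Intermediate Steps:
l = ½ (l = (½)*(-1)² = (½)*1 = ½ ≈ 0.50000)
t(N) = -3 + √2*√N (t(N) = -3 + √(N + N) = -3 + √(2*N) = -3 + √2*√N)
b(R, L) = -2 (b(R, L) = -3 + √2*√(½) = -3 + √2*(√2/2) = -3 + 1 = -2)
x(m) = -2*m³ (x(m) = ((m*m)*m)*(-2) = (m²*m)*(-2) = m³*(-2) = -2*m³)
x(-35)*337 = -2*(-35)³*337 = -2*(-42875)*337 = 85750*337 = 28897750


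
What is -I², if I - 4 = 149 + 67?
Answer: -48400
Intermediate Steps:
I = 220 (I = 4 + (149 + 67) = 4 + 216 = 220)
-I² = -1*220² = -1*48400 = -48400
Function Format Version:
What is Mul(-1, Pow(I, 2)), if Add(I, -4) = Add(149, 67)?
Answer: -48400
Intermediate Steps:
I = 220 (I = Add(4, Add(149, 67)) = Add(4, 216) = 220)
Mul(-1, Pow(I, 2)) = Mul(-1, Pow(220, 2)) = Mul(-1, 48400) = -48400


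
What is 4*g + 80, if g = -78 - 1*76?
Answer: -536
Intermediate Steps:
g = -154 (g = -78 - 76 = -154)
4*g + 80 = 4*(-154) + 80 = -616 + 80 = -536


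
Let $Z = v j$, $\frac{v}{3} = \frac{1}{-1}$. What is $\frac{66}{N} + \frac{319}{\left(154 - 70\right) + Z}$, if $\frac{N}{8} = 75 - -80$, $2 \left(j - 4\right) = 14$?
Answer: $\frac{199463}{31620} \approx 6.3081$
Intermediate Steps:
$j = 11$ ($j = 4 + \frac{1}{2} \cdot 14 = 4 + 7 = 11$)
$v = -3$ ($v = \frac{3}{-1} = 3 \left(-1\right) = -3$)
$Z = -33$ ($Z = \left(-3\right) 11 = -33$)
$N = 1240$ ($N = 8 \left(75 - -80\right) = 8 \left(75 + 80\right) = 8 \cdot 155 = 1240$)
$\frac{66}{N} + \frac{319}{\left(154 - 70\right) + Z} = \frac{66}{1240} + \frac{319}{\left(154 - 70\right) - 33} = 66 \cdot \frac{1}{1240} + \frac{319}{84 - 33} = \frac{33}{620} + \frac{319}{51} = \frac{199463}{31620}$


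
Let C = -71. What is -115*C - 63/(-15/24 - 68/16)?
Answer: 106313/13 ≈ 8177.9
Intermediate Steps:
-115*C - 63/(-15/24 - 68/16) = -115*(-71) - 63/(-15/24 - 68/16) = 8165 - 63/(-15*1/24 - 68*1/16) = 8165 - 63/(-5/8 - 17/4) = 8165 - 63/(-39/8) = 8165 - 63*(-8/39) = 8165 + 168/13 = 106313/13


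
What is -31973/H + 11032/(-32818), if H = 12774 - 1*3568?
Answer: -575425253/151061254 ≈ -3.8092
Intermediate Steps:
H = 9206 (H = 12774 - 3568 = 9206)
-31973/H + 11032/(-32818) = -31973/9206 + 11032/(-32818) = -31973*1/9206 + 11032*(-1/32818) = -31973/9206 - 5516/16409 = -575425253/151061254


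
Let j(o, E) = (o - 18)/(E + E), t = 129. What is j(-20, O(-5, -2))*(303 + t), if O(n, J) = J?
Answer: 4104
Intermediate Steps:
j(o, E) = (-18 + o)/(2*E) (j(o, E) = (-18 + o)/((2*E)) = (-18 + o)*(1/(2*E)) = (-18 + o)/(2*E))
j(-20, O(-5, -2))*(303 + t) = ((½)*(-18 - 20)/(-2))*(303 + 129) = ((½)*(-½)*(-38))*432 = (19/2)*432 = 4104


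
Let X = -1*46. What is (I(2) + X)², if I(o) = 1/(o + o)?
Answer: 33489/16 ≈ 2093.1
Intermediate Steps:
I(o) = 1/(2*o)
X = -46
(I(2) + X)² = ((½)/2 - 46)² = ((½)*(½) - 46)² = (¼ - 46)² = (-183/4)² = 33489/16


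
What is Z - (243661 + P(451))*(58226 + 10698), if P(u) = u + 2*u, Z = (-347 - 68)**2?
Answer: -16887172711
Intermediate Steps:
Z = 172225 (Z = (-415)**2 = 172225)
P(u) = 3*u
Z - (243661 + P(451))*(58226 + 10698) = 172225 - (243661 + 3*451)*(58226 + 10698) = 172225 - (243661 + 1353)*68924 = 172225 - 245014*68924 = 172225 - 1*16887344936 = 172225 - 16887344936 = -16887172711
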